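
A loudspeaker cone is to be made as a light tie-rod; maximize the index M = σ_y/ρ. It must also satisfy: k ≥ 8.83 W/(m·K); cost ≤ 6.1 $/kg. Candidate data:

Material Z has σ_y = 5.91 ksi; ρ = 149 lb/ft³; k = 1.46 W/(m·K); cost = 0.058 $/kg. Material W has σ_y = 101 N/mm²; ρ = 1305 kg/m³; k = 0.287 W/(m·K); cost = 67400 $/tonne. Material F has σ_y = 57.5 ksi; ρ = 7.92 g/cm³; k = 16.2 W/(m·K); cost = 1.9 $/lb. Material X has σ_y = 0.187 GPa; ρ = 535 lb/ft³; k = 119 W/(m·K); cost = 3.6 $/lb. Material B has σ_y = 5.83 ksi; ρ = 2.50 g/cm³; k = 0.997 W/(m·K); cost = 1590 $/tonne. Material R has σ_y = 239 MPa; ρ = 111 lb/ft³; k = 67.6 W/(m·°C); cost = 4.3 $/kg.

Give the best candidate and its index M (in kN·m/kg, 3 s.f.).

Screen on constraints: k ≥ 8.83 W/(m·K); cost ≤ 6.1 $/kg. Survivors: material F, material R.
In SI units:
  material F: σ_y = 396.4 MPa, ρ = 7920 kg/m³
  material R: σ_y = 239.0 MPa, ρ = 1778 kg/m³
  material R: M = 134 kN·m/kg
  material F: M = 50.1 kN·m/kg
Material R has the largest M.

material R, M = 134 kN·m/kg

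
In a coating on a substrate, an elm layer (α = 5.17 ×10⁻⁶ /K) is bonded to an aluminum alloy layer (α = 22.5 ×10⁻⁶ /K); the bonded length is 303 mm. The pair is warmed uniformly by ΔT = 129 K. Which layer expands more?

aluminum alloy

α(elm) = 5.17×10⁻⁶/K vs α(aluminum alloy) = 22.5×10⁻⁶/K.
Higher α expands more for the same ΔT: aluminum alloy.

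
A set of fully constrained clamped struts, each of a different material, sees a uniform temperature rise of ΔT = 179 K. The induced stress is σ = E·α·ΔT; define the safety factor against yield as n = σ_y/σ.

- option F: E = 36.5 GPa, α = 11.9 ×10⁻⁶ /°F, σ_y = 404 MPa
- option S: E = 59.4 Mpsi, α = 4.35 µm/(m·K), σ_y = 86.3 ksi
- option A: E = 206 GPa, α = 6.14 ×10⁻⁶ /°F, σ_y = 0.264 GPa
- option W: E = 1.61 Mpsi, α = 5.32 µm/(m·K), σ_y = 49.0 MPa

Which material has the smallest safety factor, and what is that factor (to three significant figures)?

option A, n = 0.648

Per material, after unit conversion:
  option F: E = 36.50, α = 21.4, σ_y = 404.0 → σ = 140 MPa, n = 2.89
  option S: E = 409.5, α = 4.35, σ_y = 595.0 → σ = 319 MPa, n = 1.87
  option A: E = 206.0, α = 11.1, σ_y = 264.0 → σ = 408 MPa, n = 0.648
  option W: E = 11.10, α = 5.32, σ_y = 49.00 → σ = 10.6 MPa, n = 4.64
The minimum is option A at n = 0.648.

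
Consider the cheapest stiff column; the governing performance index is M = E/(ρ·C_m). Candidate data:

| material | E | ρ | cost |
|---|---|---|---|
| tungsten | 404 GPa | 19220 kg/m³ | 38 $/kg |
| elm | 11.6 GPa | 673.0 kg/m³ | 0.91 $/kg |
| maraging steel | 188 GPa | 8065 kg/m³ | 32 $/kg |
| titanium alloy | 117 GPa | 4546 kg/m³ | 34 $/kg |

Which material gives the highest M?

Per-candidate index values:
  elm: M = 18.9 MN·m per $
  titanium alloy: M = 0.757 MN·m per $
  maraging steel: M = 0.728 MN·m per $
  tungsten: M = 0.553 MN·m per $
Elm has the largest M.

elm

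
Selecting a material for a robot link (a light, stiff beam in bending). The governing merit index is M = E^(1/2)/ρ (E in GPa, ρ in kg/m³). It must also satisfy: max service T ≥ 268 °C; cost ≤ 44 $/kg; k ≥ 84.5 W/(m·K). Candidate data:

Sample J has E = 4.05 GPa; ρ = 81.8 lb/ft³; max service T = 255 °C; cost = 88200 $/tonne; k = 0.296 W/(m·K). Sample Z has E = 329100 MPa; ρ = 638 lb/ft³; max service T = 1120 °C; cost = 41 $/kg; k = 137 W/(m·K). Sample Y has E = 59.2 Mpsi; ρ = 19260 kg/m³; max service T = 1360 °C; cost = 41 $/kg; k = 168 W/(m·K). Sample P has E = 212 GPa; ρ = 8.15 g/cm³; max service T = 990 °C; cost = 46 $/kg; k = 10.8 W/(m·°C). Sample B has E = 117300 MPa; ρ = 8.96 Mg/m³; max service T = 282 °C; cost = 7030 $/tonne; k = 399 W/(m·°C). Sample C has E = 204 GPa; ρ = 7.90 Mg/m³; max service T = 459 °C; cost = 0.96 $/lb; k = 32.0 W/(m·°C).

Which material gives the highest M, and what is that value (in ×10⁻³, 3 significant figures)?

sample Z, M = 1.78×10⁻³

Screen on constraints: max service T ≥ 268 °C; cost ≤ 44 $/kg; k ≥ 84.5 W/(m·K). Survivors: sample Z, sample Y, sample B.
Putting every candidate on a common basis:
  sample Z: E = 329.1 GPa, ρ = 10220 kg/m³
  sample Y: E = 408.2 GPa, ρ = 19260 kg/m³
  sample B: E = 117.3 GPa, ρ = 8960 kg/m³
  sample Z: M = 1.78×10⁻³
  sample B: M = 1.21×10⁻³
  sample Y: M = 1.05×10⁻³
Sample Z ranks first.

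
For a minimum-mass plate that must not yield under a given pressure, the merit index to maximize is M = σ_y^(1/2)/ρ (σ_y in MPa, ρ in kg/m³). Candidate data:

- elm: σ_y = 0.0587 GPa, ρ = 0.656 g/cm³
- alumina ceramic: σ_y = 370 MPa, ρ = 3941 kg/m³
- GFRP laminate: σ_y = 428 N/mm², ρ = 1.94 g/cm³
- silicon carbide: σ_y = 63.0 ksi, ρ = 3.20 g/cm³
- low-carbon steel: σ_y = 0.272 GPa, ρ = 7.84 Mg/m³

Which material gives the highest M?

After converting to SI:
  elm: σ_y = 58.70 MPa, ρ = 656.0 kg/m³
  alumina ceramic: σ_y = 370.0 MPa, ρ = 3941 kg/m³
  GFRP laminate: σ_y = 428.0 MPa, ρ = 1940 kg/m³
  silicon carbide: σ_y = 434.4 MPa, ρ = 3200 kg/m³
  low-carbon steel: σ_y = 272.0 MPa, ρ = 7840 kg/m³
  elm: M = 11.7×10⁻³
  GFRP laminate: M = 10.7×10⁻³
  silicon carbide: M = 6.51×10⁻³
  alumina ceramic: M = 4.88×10⁻³
  low-carbon steel: M = 2.10×10⁻³
Elm has the largest M.

elm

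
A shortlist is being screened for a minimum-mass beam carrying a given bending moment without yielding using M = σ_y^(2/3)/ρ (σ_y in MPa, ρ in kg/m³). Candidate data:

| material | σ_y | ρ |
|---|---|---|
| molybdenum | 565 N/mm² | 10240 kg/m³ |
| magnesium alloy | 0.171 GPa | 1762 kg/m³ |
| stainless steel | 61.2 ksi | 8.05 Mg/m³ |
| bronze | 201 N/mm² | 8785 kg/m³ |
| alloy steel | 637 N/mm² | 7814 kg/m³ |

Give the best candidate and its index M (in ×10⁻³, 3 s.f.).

magnesium alloy, M = 17.5×10⁻³

Normalizing units and computing the index:
  molybdenum: σ_y = 565.0 MPa, ρ = 10240 kg/m³
  magnesium alloy: σ_y = 171.0 MPa, ρ = 1762 kg/m³
  stainless steel: σ_y = 422.0 MPa, ρ = 8050 kg/m³
  bronze: σ_y = 201.0 MPa, ρ = 8785 kg/m³
  alloy steel: σ_y = 637.0 MPa, ρ = 7814 kg/m³
  magnesium alloy: M = 17.5×10⁻³
  alloy steel: M = 9.47×10⁻³
  stainless steel: M = 6.99×10⁻³
  molybdenum: M = 6.67×10⁻³
  bronze: M = 3.91×10⁻³
Highest index: magnesium alloy.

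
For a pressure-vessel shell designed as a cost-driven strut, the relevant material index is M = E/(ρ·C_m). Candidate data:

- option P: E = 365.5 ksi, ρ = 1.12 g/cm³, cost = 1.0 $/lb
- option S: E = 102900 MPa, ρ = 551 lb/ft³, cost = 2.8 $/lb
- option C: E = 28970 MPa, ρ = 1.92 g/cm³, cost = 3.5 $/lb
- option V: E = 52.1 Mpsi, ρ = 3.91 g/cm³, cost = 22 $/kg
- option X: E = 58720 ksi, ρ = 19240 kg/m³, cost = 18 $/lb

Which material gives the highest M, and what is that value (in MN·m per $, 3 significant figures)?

Normalizing units and computing the index:
  option P: E = 2.520 GPa, ρ = 1120 kg/m³, cost = 2.205 $/kg
  option S: E = 102.9 GPa, ρ = 8826 kg/m³, cost = 6.173 $/kg
  option C: E = 28.97 GPa, ρ = 1920 kg/m³, cost = 7.716 $/kg
  option V: E = 359.2 GPa, ρ = 3910 kg/m³, cost = 22.00 $/kg
  option X: E = 404.9 GPa, ρ = 19240 kg/m³, cost = 39.68 $/kg
  option V: M = 4.18 MN·m per $
  option C: M = 1.96 MN·m per $
  option S: M = 1.89 MN·m per $
  option P: M = 1.02 MN·m per $
  option X: M = 0.530 MN·m per $
The maximum is for option V.

option V, M = 4.18 MN·m per $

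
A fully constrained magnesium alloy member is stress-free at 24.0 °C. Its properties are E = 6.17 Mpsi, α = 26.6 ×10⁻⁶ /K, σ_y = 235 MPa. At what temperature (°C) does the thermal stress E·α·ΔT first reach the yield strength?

232 °C

E = 6.17 Mpsi = 42.54 GPa.
E·α·ΔT = 235.0 MPa ⇒ ΔT = 235.0 / (42.54×10³ × 26.6×10⁻⁶) = 207.7 K.
T = 24.0 + 207.7 = 231.7 °C.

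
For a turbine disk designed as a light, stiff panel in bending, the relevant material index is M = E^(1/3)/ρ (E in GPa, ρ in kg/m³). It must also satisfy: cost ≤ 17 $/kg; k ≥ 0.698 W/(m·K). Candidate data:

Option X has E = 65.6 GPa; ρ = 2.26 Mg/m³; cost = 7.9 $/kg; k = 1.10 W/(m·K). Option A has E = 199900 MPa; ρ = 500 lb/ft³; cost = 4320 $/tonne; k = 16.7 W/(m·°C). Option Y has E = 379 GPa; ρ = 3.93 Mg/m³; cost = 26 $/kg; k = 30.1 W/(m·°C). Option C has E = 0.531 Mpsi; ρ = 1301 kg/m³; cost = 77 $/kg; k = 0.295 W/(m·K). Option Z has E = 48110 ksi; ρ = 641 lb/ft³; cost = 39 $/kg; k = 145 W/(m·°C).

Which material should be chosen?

Screen on constraints: cost ≤ 17 $/kg; k ≥ 0.698 W/(m·K). Survivors: option X, option A.
Convert each candidate to consistent units, then evaluate M:
  option X: E = 65.60 GPa, ρ = 2260 kg/m³
  option A: E = 199.9 GPa, ρ = 8009 kg/m³
  option X: M = 1.78×10⁻³
  option A: M = 0.730×10⁻³
The maximum is for option X.

option X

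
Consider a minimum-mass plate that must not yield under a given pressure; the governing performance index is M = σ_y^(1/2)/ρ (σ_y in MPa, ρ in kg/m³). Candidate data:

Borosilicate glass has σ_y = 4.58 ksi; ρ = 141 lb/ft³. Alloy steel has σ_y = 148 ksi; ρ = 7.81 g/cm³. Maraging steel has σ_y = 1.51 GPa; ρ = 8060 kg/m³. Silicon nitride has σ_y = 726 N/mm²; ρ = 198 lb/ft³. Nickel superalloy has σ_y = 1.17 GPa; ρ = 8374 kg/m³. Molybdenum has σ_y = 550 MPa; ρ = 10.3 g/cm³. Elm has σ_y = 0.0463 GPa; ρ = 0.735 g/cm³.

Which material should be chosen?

elm

Convert each candidate to consistent units, then evaluate M:
  borosilicate glass: σ_y = 31.58 MPa, ρ = 2259 kg/m³
  alloy steel: σ_y = 1020 MPa, ρ = 7810 kg/m³
  maraging steel: σ_y = 1510 MPa, ρ = 8060 kg/m³
  silicon nitride: σ_y = 726.0 MPa, ρ = 3172 kg/m³
  nickel superalloy: σ_y = 1170 MPa, ρ = 8374 kg/m³
  molybdenum: σ_y = 550.0 MPa, ρ = 10300 kg/m³
  elm: σ_y = 46.30 MPa, ρ = 735.0 kg/m³
  elm: M = 9.26×10⁻³
  silicon nitride: M = 8.50×10⁻³
  maraging steel: M = 4.82×10⁻³
  alloy steel: M = 4.09×10⁻³
  nickel superalloy: M = 4.08×10⁻³
  borosilicate glass: M = 2.49×10⁻³
  molybdenum: M = 2.28×10⁻³
Elm has the largest M.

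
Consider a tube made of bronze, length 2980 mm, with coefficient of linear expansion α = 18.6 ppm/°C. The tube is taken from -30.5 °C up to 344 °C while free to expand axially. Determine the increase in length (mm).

ΔT = 344 − (-30.5) = 374.5 K.
ΔL = α·L₀·ΔT = 18.6×10⁻⁶ × 2980 mm × 374.5 K = 20.8 mm.

20.8 mm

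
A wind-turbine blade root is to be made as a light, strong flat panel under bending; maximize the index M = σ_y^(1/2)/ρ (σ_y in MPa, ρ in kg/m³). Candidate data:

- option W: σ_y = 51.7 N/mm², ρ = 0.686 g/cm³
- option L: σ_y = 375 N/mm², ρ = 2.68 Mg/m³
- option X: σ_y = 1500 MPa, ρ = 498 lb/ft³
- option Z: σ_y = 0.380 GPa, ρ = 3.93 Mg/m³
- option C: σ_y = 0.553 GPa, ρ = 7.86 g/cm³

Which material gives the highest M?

After converting to SI:
  option W: σ_y = 51.70 MPa, ρ = 686.0 kg/m³
  option L: σ_y = 375.0 MPa, ρ = 2680 kg/m³
  option X: σ_y = 1500 MPa, ρ = 7977 kg/m³
  option Z: σ_y = 380.0 MPa, ρ = 3930 kg/m³
  option C: σ_y = 553.0 MPa, ρ = 7860 kg/m³
  option W: M = 10.5×10⁻³
  option L: M = 7.23×10⁻³
  option Z: M = 4.96×10⁻³
  option X: M = 4.86×10⁻³
  option C: M = 2.99×10⁻³
Option W has the largest M.

option W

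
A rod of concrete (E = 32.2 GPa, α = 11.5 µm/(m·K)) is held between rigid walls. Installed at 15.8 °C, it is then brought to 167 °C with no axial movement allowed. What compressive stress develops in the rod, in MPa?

ΔT = 151.2 K. Constrained thermal stress σ = E·α·ΔT = 32.20×10³ MPa × 11.5×10⁻⁶ × 151.2 = 56.0 MPa (compressive).

56.0 MPa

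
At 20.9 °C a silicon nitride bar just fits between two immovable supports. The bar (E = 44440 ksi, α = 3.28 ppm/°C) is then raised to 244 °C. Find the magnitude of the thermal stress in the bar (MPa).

224 MPa

E = 44440 ksi = 306.4 GPa.
ΔT = 223.1 K. Constrained thermal stress σ = E·α·ΔT = 306.4×10³ MPa × 3.28×10⁻⁶ × 223.1 = 224 MPa (compressive).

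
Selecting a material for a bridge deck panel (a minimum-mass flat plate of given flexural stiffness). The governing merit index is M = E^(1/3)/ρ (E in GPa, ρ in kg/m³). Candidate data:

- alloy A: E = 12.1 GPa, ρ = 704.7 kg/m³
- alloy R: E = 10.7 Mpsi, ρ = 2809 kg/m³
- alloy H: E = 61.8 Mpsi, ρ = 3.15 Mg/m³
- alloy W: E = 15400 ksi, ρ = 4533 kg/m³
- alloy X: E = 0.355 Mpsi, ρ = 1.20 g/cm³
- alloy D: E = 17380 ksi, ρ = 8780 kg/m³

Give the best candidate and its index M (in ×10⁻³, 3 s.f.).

Normalizing units and computing the index:
  alloy A: E = 12.10 GPa, ρ = 704.7 kg/m³
  alloy R: E = 73.77 GPa, ρ = 2809 kg/m³
  alloy H: E = 426.1 GPa, ρ = 3150 kg/m³
  alloy W: E = 106.2 GPa, ρ = 4533 kg/m³
  alloy X: E = 2.448 GPa, ρ = 1200 kg/m³
  alloy D: E = 119.8 GPa, ρ = 8780 kg/m³
  alloy A: M = 3.26×10⁻³
  alloy H: M = 2.39×10⁻³
  alloy R: M = 1.49×10⁻³
  alloy X: M = 1.12×10⁻³
  alloy W: M = 1.04×10⁻³
  alloy D: M = 0.562×10⁻³
Highest index: alloy A.

alloy A, M = 3.26×10⁻³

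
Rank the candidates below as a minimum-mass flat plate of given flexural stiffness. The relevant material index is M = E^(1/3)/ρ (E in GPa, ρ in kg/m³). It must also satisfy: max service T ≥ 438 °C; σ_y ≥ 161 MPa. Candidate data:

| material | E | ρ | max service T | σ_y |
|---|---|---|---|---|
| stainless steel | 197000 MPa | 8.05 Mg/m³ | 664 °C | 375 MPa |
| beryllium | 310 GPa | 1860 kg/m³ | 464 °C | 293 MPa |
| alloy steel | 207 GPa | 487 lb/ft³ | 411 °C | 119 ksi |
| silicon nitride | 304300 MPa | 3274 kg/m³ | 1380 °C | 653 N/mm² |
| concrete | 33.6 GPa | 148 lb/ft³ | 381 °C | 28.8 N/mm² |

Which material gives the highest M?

beryllium

Screen on constraints: max service T ≥ 438 °C; σ_y ≥ 161 MPa. Survivors: stainless steel, beryllium, silicon nitride.
Convert each candidate to consistent units, then evaluate M:
  stainless steel: E = 197.0 GPa, ρ = 8050 kg/m³
  beryllium: E = 310.0 GPa, ρ = 1860 kg/m³
  silicon nitride: E = 304.3 GPa, ρ = 3274 kg/m³
  beryllium: M = 3.64×10⁻³
  silicon nitride: M = 2.05×10⁻³
  stainless steel: M = 0.723×10⁻³
Highest index: beryllium.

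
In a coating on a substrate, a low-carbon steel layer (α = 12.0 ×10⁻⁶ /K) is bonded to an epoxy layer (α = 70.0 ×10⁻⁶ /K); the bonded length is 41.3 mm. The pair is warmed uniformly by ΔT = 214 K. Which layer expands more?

α(low-carbon steel) = 12.0×10⁻⁶/K vs α(epoxy) = 70.0×10⁻⁶/K.
Higher α expands more for the same ΔT: epoxy.

epoxy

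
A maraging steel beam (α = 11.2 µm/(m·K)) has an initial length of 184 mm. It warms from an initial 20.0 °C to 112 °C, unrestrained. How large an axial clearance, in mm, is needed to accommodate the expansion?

ΔT = 112 − 20.0 = 92.00 K.
ΔL = α·L₀·ΔT = 11.2×10⁻⁶ × 184 mm × 92.00 K = 0.190 mm.

0.190 mm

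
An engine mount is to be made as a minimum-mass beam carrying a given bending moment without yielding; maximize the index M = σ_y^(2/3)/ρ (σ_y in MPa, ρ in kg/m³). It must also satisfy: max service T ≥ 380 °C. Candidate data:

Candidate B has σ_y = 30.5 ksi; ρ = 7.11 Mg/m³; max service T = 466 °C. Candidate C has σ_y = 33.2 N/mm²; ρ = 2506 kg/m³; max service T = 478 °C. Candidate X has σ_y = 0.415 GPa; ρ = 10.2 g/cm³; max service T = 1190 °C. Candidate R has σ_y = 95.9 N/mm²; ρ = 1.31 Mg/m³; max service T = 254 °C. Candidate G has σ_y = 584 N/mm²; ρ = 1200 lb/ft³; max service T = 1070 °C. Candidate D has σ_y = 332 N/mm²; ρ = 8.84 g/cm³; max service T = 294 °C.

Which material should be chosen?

candidate X

Screen on constraints: max service T ≥ 380 °C. Survivors: candidate B, candidate C, candidate X, candidate G.
Convert each candidate to consistent units, then evaluate M:
  candidate B: σ_y = 210.3 MPa, ρ = 7110 kg/m³
  candidate C: σ_y = 33.20 MPa, ρ = 2506 kg/m³
  candidate X: σ_y = 415.0 MPa, ρ = 10200 kg/m³
  candidate G: σ_y = 584.0 MPa, ρ = 19220 kg/m³
  candidate X: M = 5.45×10⁻³
  candidate B: M = 4.97×10⁻³
  candidate C: M = 4.12×10⁻³
  candidate G: M = 3.63×10⁻³
The maximum is for candidate X.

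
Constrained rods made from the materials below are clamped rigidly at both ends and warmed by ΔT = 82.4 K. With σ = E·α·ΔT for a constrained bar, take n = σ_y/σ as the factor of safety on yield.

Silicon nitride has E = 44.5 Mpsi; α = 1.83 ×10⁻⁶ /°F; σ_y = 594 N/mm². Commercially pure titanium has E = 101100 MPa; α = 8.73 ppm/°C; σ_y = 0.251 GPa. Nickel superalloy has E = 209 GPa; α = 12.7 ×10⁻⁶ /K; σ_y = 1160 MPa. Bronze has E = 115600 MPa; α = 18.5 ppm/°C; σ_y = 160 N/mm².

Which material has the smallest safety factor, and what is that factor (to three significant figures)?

bronze, n = 0.908

With everything in SI (GPa, ×10⁻⁶/K, MPa):
  silicon nitride: E = 306.8, α = 3.29, σ_y = 594.0 → σ = 83.3 MPa, n = 7.13
  commercially pure titanium: E = 101.1, α = 8.73, σ_y = 251.0 → σ = 72.7 MPa, n = 3.45
  nickel superalloy: E = 209.0, α = 12.7, σ_y = 1160 → σ = 219 MPa, n = 5.30
  bronze: E = 115.6, α = 18.5, σ_y = 160.0 → σ = 176 MPa, n = 0.908
Bronze has the lowest safety factor, n = 0.908.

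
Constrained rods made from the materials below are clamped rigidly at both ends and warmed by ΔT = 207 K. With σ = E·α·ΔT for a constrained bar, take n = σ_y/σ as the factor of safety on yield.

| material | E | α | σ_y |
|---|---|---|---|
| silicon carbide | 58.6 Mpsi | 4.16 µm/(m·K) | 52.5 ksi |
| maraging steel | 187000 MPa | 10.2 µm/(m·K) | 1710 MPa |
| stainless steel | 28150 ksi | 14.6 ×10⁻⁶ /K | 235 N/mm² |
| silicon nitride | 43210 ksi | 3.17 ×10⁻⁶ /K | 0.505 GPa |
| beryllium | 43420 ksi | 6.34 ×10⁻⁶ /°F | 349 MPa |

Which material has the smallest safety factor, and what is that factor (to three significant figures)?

In consistent units (E in GPa, α in ×10⁻⁶/K, σ_y in MPa):
  silicon carbide: E = 404.0, α = 4.16, σ_y = 362.0 → σ = 348 MPa, n = 1.04
  maraging steel: E = 187.0, α = 10.2, σ_y = 1710 → σ = 395 MPa, n = 4.33
  stainless steel: E = 194.1, α = 14.6, σ_y = 235.0 → σ = 587 MPa, n = 0.401
  silicon nitride: E = 297.9, α = 3.17, σ_y = 505.0 → σ = 195 MPa, n = 2.58
  beryllium: E = 299.4, α = 11.4, σ_y = 349.0 → σ = 707 MPa, n = 0.493
The minimum is stainless steel at n = 0.401.

stainless steel, n = 0.401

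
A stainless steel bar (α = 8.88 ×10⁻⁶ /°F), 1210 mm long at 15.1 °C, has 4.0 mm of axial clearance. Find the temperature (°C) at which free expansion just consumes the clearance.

222 °C

α = 8.88×10⁻⁶/°F × 9/5 = 16.0×10⁻⁶/K.
α·L₀·ΔT = 4.0 mm ⇒ ΔT = 4.0 / (16.0×10⁻⁶ × 1210.0) = 206.8 K.
T = 15.1 + 206.8 = 221.9 °C.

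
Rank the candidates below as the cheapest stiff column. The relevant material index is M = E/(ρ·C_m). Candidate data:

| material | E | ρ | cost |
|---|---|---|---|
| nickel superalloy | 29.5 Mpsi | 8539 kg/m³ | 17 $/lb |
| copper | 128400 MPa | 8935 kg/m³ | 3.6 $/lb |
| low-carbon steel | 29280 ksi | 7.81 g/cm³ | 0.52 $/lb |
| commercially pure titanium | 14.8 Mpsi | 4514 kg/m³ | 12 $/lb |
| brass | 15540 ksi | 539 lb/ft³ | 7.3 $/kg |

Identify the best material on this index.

low-carbon steel

Normalizing units and computing the index:
  nickel superalloy: E = 203.4 GPa, ρ = 8539 kg/m³, cost = 37.48 $/kg
  copper: E = 128.4 GPa, ρ = 8935 kg/m³, cost = 7.937 $/kg
  low-carbon steel: E = 201.9 GPa, ρ = 7810 kg/m³, cost = 1.146 $/kg
  commercially pure titanium: E = 102.0 GPa, ρ = 4514 kg/m³, cost = 26.46 $/kg
  brass: E = 107.1 GPa, ρ = 8634 kg/m³, cost = 7.300 $/kg
  low-carbon steel: M = 22.5 MN·m per $
  copper: M = 1.81 MN·m per $
  brass: M = 1.70 MN·m per $
  commercially pure titanium: M = 0.854 MN·m per $
  nickel superalloy: M = 0.636 MN·m per $
Low-carbon steel ranks first.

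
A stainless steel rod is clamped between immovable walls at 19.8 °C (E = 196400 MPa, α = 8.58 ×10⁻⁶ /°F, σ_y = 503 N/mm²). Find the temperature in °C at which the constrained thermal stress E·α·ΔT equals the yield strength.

186 °C

E = 196400 MPa = 196.4 GPa.
α = 8.58×10⁻⁶/°F × 9/5 = 15.4×10⁻⁶/K.
σ_y = 503 N/mm² = 503.0 MPa.
E·α·ΔT = 503.0 MPa ⇒ ΔT = 503.0 / (196.4×10³ × 15.4×10⁻⁶) = 165.8 K.
T = 19.8 + 165.8 = 185.6 °C.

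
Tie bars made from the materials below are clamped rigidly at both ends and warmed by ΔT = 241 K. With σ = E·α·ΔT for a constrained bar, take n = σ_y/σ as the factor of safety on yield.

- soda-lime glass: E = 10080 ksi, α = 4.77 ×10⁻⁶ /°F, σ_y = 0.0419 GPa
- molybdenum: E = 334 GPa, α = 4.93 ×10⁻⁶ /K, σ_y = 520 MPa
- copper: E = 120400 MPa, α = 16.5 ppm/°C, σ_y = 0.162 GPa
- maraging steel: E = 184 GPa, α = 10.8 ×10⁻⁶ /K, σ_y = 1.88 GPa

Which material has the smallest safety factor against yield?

Converting E to GPa, α to ×10⁻⁶/K, σ_y to MPa, then σ and n for each:
  soda-lime glass: E = 69.50, α = 8.59, σ_y = 41.90 → σ = 144 MPa, n = 0.291
  molybdenum: E = 334.0, α = 4.93, σ_y = 520.0 → σ = 397 MPa, n = 1.31
  copper: E = 120.4, α = 16.5, σ_y = 162.0 → σ = 479 MPa, n = 0.338
  maraging steel: E = 184.0, α = 10.8, σ_y = 1880 → σ = 479 MPa, n = 3.93
Smallest n: soda-lime glass with n = 0.291.

soda-lime glass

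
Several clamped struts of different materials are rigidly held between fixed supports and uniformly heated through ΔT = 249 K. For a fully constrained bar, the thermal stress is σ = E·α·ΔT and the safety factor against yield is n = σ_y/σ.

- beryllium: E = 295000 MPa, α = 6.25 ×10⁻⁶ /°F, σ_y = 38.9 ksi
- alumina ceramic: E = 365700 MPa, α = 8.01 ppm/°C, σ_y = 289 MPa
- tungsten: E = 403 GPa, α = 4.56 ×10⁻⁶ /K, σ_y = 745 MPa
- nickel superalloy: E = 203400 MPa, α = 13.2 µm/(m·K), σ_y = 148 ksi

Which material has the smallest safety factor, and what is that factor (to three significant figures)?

beryllium, n = 0.325

Per material, after unit conversion:
  beryllium: E = 295.0, α = 11.2, σ_y = 268.2 → σ = 826 MPa, n = 0.325
  alumina ceramic: E = 365.7, α = 8.01, σ_y = 289.0 → σ = 729 MPa, n = 0.396
  tungsten: E = 403.0, α = 4.56, σ_y = 745.0 → σ = 458 MPa, n = 1.63
  nickel superalloy: E = 203.4, α = 13.2, σ_y = 1020 → σ = 669 MPa, n = 1.53
Beryllium has the lowest safety factor, n = 0.325.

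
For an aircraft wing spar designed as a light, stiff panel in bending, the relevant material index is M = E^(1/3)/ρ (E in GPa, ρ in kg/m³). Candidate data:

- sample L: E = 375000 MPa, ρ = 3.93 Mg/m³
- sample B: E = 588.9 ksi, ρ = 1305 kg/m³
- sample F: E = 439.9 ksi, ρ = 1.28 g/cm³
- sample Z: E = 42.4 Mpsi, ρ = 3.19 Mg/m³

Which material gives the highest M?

Normalizing units and computing the index:
  sample L: E = 375.0 GPa, ρ = 3930 kg/m³
  sample B: E = 4.060 GPa, ρ = 1305 kg/m³
  sample F: E = 3.033 GPa, ρ = 1280 kg/m³
  sample Z: E = 292.3 GPa, ρ = 3190 kg/m³
  sample Z: M = 2.08×10⁻³
  sample L: M = 1.83×10⁻³
  sample B: M = 1.22×10⁻³
  sample F: M = 1.13×10⁻³
The maximum is for sample Z.

sample Z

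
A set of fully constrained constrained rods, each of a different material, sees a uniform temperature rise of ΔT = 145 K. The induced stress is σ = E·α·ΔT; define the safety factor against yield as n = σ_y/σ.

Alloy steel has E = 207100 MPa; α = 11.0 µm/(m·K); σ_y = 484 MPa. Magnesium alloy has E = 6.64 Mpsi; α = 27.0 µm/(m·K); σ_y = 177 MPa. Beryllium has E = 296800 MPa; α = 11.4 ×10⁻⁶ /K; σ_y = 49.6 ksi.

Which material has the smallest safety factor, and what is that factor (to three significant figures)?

Per material, after unit conversion:
  alloy steel: E = 207.1, α = 11.0, σ_y = 484.0 → σ = 330 MPa, n = 1.47
  magnesium alloy: E = 45.78, α = 27.0, σ_y = 177.0 → σ = 179 MPa, n = 0.988
  beryllium: E = 296.8, α = 11.4, σ_y = 342.0 → σ = 491 MPa, n = 0.697
Smallest n: beryllium with n = 0.697.

beryllium, n = 0.697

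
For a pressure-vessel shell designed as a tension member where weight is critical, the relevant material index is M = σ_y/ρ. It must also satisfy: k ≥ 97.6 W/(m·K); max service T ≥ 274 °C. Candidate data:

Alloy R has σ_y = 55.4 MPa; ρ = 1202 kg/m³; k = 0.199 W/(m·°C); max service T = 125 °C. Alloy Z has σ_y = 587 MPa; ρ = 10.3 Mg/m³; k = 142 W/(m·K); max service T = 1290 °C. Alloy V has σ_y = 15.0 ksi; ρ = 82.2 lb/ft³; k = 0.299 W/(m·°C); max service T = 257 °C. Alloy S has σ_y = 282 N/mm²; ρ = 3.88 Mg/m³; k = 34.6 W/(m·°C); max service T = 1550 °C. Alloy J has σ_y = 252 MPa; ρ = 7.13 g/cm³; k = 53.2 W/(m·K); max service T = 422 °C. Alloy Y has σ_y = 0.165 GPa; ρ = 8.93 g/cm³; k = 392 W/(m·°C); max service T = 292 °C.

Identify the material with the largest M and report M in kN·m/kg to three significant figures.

Screen on constraints: k ≥ 97.6 W/(m·K); max service T ≥ 274 °C. Survivors: alloy Z, alloy Y.
Putting every candidate on a common basis:
  alloy Z: σ_y = 587.0 MPa, ρ = 10300 kg/m³
  alloy Y: σ_y = 165.0 MPa, ρ = 8930 kg/m³
  alloy Z: M = 57.0 kN·m/kg
  alloy Y: M = 18.5 kN·m/kg
Alloy Z ranks first.

alloy Z, M = 57.0 kN·m/kg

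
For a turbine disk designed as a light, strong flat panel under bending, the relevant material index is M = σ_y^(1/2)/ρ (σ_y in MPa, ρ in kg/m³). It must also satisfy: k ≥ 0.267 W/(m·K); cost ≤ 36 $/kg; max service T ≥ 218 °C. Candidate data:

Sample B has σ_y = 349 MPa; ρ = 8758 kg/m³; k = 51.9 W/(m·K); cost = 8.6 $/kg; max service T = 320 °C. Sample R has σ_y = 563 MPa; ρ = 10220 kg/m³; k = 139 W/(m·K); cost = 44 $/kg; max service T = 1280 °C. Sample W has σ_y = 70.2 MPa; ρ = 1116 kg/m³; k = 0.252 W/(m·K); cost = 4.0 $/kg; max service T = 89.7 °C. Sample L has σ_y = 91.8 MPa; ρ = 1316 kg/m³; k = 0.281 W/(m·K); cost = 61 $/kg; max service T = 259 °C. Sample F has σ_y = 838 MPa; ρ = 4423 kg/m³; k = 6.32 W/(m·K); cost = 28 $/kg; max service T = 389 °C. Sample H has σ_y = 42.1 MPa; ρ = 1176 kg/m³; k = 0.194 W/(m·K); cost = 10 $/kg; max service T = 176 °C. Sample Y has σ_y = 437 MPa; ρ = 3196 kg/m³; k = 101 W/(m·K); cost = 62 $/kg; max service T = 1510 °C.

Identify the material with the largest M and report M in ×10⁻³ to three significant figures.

sample F, M = 6.54×10⁻³

Screen on constraints: k ≥ 0.267 W/(m·K); cost ≤ 36 $/kg; max service T ≥ 218 °C. Survivors: sample B, sample F.
Per-candidate index values:
  sample F: M = 6.54×10⁻³
  sample B: M = 2.13×10⁻³
Sample F ranks first.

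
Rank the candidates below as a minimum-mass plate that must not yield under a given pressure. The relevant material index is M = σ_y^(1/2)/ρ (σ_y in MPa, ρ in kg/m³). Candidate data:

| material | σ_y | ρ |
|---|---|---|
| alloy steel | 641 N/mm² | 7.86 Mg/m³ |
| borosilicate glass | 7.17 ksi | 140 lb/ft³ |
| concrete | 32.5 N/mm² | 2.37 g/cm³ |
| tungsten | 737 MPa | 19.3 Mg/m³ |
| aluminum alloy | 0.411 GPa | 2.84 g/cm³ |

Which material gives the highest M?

aluminum alloy

Convert each candidate to consistent units, then evaluate M:
  alloy steel: σ_y = 641.0 MPa, ρ = 7860 kg/m³
  borosilicate glass: σ_y = 49.44 MPa, ρ = 2243 kg/m³
  concrete: σ_y = 32.50 MPa, ρ = 2370 kg/m³
  tungsten: σ_y = 737.0 MPa, ρ = 19300 kg/m³
  aluminum alloy: σ_y = 411.0 MPa, ρ = 2840 kg/m³
  aluminum alloy: M = 7.14×10⁻³
  alloy steel: M = 3.22×10⁻³
  borosilicate glass: M = 3.14×10⁻³
  concrete: M = 2.41×10⁻³
  tungsten: M = 1.41×10⁻³
Aluminum alloy ranks first.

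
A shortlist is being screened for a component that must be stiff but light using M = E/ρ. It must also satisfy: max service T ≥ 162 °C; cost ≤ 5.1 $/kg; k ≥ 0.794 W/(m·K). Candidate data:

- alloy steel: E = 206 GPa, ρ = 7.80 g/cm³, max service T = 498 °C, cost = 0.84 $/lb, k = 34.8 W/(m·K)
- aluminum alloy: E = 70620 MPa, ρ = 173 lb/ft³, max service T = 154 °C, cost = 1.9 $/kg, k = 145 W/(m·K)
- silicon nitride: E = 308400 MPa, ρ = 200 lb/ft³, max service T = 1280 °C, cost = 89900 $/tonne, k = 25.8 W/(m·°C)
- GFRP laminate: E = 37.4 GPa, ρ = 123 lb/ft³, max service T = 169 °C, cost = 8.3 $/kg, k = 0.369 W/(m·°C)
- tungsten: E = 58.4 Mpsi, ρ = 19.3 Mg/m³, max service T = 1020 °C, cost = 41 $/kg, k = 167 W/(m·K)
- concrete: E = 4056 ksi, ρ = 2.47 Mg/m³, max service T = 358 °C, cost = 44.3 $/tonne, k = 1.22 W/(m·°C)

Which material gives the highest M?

alloy steel

Screen on constraints: max service T ≥ 162 °C; cost ≤ 5.1 $/kg; k ≥ 0.794 W/(m·K). Survivors: alloy steel, concrete.
Putting every candidate on a common basis:
  alloy steel: E = 206.0 GPa, ρ = 7800 kg/m³
  concrete: E = 27.97 GPa, ρ = 2470 kg/m³
  alloy steel: M = 26.4 MN·m/kg
  concrete: M = 11.3 MN·m/kg
Highest index: alloy steel.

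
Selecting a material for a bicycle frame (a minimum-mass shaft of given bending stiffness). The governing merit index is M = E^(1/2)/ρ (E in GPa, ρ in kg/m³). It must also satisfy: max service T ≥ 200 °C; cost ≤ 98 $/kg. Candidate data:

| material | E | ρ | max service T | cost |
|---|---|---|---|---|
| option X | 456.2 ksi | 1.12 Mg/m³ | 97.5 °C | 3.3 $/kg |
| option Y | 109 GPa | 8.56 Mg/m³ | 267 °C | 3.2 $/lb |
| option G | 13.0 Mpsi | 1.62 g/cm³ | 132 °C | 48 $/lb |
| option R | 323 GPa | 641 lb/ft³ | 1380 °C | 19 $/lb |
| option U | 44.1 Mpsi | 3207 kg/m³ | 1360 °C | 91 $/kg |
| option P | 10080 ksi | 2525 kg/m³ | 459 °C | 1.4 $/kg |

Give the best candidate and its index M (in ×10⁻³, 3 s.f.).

Screen on constraints: max service T ≥ 200 °C; cost ≤ 98 $/kg. Survivors: option Y, option R, option U, option P.
After converting to SI:
  option Y: E = 109.0 GPa, ρ = 8560 kg/m³
  option R: E = 323.0 GPa, ρ = 10270 kg/m³
  option U: E = 304.1 GPa, ρ = 3207 kg/m³
  option P: E = 69.50 GPa, ρ = 2525 kg/m³
  option U: M = 5.44×10⁻³
  option P: M = 3.30×10⁻³
  option R: M = 1.75×10⁻³
  option Y: M = 1.22×10⁻³
The maximum is for option U.

option U, M = 5.44×10⁻³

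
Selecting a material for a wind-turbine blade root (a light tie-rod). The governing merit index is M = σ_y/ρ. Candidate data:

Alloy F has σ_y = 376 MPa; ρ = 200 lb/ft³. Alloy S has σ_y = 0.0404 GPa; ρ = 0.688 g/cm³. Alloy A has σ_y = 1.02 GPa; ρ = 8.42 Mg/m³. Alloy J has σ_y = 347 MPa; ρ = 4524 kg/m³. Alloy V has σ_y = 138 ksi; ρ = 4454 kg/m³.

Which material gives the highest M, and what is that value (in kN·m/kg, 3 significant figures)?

Putting every candidate on a common basis:
  alloy F: σ_y = 376.0 MPa, ρ = 3204 kg/m³
  alloy S: σ_y = 40.40 MPa, ρ = 688.0 kg/m³
  alloy A: σ_y = 1020 MPa, ρ = 8420 kg/m³
  alloy J: σ_y = 347.0 MPa, ρ = 4524 kg/m³
  alloy V: σ_y = 951.5 MPa, ρ = 4454 kg/m³
  alloy V: M = 214 kN·m/kg
  alloy A: M = 121 kN·m/kg
  alloy F: M = 117 kN·m/kg
  alloy J: M = 76.7 kN·m/kg
  alloy S: M = 58.7 kN·m/kg
Alloy V ranks first.

alloy V, M = 214 kN·m/kg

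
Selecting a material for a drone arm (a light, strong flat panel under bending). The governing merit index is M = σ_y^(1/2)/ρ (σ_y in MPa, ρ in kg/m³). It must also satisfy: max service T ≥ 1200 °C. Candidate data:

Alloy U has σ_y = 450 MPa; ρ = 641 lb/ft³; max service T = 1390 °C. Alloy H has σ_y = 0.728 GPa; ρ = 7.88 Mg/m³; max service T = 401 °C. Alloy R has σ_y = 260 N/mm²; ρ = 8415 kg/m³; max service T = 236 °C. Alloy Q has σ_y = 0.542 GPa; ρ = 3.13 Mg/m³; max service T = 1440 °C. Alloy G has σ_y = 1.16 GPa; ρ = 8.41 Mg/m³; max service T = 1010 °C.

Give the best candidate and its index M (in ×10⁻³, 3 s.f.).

Screen on constraints: max service T ≥ 1200 °C. Survivors: alloy U, alloy Q.
In SI units:
  alloy U: σ_y = 450.0 MPa, ρ = 10270 kg/m³
  alloy Q: σ_y = 542.0 MPa, ρ = 3130 kg/m³
  alloy Q: M = 7.44×10⁻³
  alloy U: M = 2.07×10⁻³
Highest index: alloy Q.

alloy Q, M = 7.44×10⁻³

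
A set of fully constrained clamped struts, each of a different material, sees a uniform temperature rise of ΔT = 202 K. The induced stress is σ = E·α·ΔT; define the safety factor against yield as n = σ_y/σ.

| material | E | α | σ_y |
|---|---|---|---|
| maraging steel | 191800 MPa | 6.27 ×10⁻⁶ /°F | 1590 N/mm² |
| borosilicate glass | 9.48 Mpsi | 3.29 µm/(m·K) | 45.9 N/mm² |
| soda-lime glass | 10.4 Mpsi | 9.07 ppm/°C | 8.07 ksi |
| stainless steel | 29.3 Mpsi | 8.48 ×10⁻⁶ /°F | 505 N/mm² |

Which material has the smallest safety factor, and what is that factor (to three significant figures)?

In consistent units (E in GPa, α in ×10⁻⁶/K, σ_y in MPa):
  maraging steel: E = 191.8, α = 11.3, σ_y = 1590 → σ = 437 MPa, n = 3.64
  borosilicate glass: E = 65.36, α = 3.29, σ_y = 45.90 → σ = 43.4 MPa, n = 1.06
  soda-lime glass: E = 71.71, α = 9.07, σ_y = 55.64 → σ = 131 MPa, n = 0.424
  stainless steel: E = 202.0, α = 15.3, σ_y = 505.0 → σ = 623 MPa, n = 0.811
Smallest n: soda-lime glass with n = 0.424.

soda-lime glass, n = 0.424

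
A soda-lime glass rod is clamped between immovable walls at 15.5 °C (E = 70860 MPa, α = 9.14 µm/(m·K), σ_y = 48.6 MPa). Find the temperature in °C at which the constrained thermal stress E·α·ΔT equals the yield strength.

E = 70860 MPa = 70.86 GPa.
E·α·ΔT = 48.60 MPa ⇒ ΔT = 48.60 / (70.86×10³ × 9.14×10⁻⁶) = 75.04 K.
T = 15.5 + 75.04 = 90.54 °C.

90.5 °C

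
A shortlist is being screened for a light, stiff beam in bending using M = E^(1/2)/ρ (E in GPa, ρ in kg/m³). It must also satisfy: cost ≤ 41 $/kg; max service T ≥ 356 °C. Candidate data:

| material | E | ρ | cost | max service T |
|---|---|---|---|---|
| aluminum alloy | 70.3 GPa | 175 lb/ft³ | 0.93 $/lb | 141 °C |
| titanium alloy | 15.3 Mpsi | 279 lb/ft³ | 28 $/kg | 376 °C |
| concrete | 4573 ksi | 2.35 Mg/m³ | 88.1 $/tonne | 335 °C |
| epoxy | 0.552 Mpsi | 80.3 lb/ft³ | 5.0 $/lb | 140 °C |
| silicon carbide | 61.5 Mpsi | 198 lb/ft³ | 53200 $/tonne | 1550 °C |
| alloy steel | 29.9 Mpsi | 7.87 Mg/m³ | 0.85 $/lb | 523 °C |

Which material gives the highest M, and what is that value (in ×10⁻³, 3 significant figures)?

Screen on constraints: cost ≤ 41 $/kg; max service T ≥ 356 °C. Survivors: titanium alloy, alloy steel.
In SI units:
  titanium alloy: E = 105.5 GPa, ρ = 4469 kg/m³
  alloy steel: E = 206.2 GPa, ρ = 7870 kg/m³
  titanium alloy: M = 2.30×10⁻³
  alloy steel: M = 1.82×10⁻³
The maximum is for titanium alloy.

titanium alloy, M = 2.30×10⁻³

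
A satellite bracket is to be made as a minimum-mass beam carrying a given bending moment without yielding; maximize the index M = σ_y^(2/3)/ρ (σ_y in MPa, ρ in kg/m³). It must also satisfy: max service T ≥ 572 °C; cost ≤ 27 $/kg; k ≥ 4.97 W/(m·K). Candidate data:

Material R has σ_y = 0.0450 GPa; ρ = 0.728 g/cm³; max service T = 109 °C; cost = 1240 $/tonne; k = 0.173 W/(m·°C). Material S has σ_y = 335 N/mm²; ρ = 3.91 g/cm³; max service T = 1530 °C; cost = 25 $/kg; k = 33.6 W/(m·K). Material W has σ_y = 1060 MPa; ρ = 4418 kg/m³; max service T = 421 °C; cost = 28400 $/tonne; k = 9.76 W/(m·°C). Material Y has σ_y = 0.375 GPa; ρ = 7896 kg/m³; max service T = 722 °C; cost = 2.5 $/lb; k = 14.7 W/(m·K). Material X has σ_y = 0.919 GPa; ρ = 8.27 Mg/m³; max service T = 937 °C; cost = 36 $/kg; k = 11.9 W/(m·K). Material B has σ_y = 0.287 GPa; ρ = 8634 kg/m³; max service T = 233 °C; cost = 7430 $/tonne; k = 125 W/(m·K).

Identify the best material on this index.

material S

Screen on constraints: max service T ≥ 572 °C; cost ≤ 27 $/kg; k ≥ 4.97 W/(m·K). Survivors: material S, material Y.
Putting every candidate on a common basis:
  material S: σ_y = 335.0 MPa, ρ = 3910 kg/m³
  material Y: σ_y = 375.0 MPa, ρ = 7896 kg/m³
  material S: M = 12.3×10⁻³
  material Y: M = 6.59×10⁻³
Highest index: material S.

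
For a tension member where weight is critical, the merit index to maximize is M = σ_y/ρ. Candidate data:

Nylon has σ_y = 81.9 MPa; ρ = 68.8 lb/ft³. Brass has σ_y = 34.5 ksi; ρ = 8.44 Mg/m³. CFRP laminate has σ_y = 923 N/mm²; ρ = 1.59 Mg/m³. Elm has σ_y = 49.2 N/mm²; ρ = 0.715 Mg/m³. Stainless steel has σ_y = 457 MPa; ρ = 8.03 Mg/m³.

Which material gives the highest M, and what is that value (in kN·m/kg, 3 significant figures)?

CFRP laminate, M = 581 kN·m/kg

Convert each candidate to consistent units, then evaluate M:
  nylon: σ_y = 81.90 MPa, ρ = 1102 kg/m³
  brass: σ_y = 237.9 MPa, ρ = 8440 kg/m³
  CFRP laminate: σ_y = 923.0 MPa, ρ = 1590 kg/m³
  elm: σ_y = 49.20 MPa, ρ = 715.0 kg/m³
  stainless steel: σ_y = 457.0 MPa, ρ = 8030 kg/m³
  CFRP laminate: M = 581 kN·m/kg
  nylon: M = 74.3 kN·m/kg
  elm: M = 68.8 kN·m/kg
  stainless steel: M = 56.9 kN·m/kg
  brass: M = 28.2 kN·m/kg
CFRP laminate ranks first.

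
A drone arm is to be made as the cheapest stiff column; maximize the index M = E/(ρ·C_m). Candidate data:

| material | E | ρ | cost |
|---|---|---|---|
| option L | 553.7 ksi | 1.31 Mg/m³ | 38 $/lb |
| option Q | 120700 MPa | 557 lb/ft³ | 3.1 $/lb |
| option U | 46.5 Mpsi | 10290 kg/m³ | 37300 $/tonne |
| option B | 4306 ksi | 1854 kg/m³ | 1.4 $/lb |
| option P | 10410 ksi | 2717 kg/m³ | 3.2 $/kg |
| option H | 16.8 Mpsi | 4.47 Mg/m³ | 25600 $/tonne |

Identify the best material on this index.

option P

Normalizing units and computing the index:
  option L: E = 3.818 GPa, ρ = 1310 kg/m³, cost = 83.77 $/kg
  option Q: E = 120.7 GPa, ρ = 8922 kg/m³, cost = 6.834 $/kg
  option U: E = 320.6 GPa, ρ = 10290 kg/m³, cost = 37.30 $/kg
  option B: E = 29.69 GPa, ρ = 1854 kg/m³, cost = 3.086 $/kg
  option P: E = 71.77 GPa, ρ = 2717 kg/m³, cost = 3.200 $/kg
  option H: E = 115.8 GPa, ρ = 4470 kg/m³, cost = 25.60 $/kg
  option P: M = 8.26 MN·m per $
  option B: M = 5.19 MN·m per $
  option Q: M = 1.98 MN·m per $
  option H: M = 1.01 MN·m per $
  option U: M = 0.835 MN·m per $
  option L: M = 0.0348 MN·m per $
Option P ranks first.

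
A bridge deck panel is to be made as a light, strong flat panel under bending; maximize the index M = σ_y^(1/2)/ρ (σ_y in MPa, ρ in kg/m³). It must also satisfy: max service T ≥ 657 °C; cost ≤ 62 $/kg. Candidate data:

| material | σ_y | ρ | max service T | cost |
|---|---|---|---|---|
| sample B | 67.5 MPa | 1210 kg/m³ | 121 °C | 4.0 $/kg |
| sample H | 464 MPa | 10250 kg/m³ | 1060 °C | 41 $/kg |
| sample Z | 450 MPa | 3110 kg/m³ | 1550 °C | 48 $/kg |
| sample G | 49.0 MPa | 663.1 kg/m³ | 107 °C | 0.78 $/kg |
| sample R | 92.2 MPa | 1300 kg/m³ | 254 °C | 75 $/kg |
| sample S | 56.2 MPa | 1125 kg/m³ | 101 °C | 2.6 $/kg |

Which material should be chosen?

Screen on constraints: max service T ≥ 657 °C; cost ≤ 62 $/kg. Survivors: sample H, sample Z.
Per-candidate index values:
  sample Z: M = 6.82×10⁻³
  sample H: M = 2.10×10⁻³
Highest index: sample Z.

sample Z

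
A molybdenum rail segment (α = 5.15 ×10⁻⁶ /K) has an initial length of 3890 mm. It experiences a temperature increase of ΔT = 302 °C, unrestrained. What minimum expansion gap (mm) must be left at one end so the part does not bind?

6.05 mm

ΔL = α·L₀·ΔT = 5.15×10⁻⁶ × 3890 mm × 302.0 K = 6.05 mm.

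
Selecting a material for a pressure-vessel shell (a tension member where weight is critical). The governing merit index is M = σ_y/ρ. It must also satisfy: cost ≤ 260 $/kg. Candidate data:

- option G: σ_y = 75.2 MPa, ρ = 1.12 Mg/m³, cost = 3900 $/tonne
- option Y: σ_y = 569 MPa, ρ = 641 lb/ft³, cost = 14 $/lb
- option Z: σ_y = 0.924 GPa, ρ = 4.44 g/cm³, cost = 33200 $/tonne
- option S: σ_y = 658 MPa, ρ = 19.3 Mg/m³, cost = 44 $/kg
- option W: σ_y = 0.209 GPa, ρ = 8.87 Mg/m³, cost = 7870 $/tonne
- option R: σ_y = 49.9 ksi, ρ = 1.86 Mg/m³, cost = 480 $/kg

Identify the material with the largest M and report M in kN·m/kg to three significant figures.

option Z, M = 208 kN·m/kg

Screen on constraints: cost ≤ 260 $/kg. Survivors: option G, option Y, option Z, option S, option W.
Normalizing units and computing the index:
  option G: σ_y = 75.20 MPa, ρ = 1120 kg/m³
  option Y: σ_y = 569.0 MPa, ρ = 10270 kg/m³
  option Z: σ_y = 924.0 MPa, ρ = 4440 kg/m³
  option S: σ_y = 658.0 MPa, ρ = 19300 kg/m³
  option W: σ_y = 209.0 MPa, ρ = 8870 kg/m³
  option Z: M = 208 kN·m/kg
  option G: M = 67.1 kN·m/kg
  option Y: M = 55.4 kN·m/kg
  option S: M = 34.1 kN·m/kg
  option W: M = 23.6 kN·m/kg
Option Z has the largest M.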